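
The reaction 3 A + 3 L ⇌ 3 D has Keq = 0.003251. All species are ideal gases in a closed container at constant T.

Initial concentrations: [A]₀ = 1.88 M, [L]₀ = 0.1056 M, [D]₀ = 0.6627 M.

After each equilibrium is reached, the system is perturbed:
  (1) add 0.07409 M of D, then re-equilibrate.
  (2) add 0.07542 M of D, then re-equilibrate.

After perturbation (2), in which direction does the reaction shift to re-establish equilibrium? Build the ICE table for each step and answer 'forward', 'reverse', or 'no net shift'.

Direction: reverse

Q₀ = 37.2 vs Keq = 0.003251 ⇒ Q>K, reverse
Step 1:
                   A          L          D
  init          1.88     0.1056     0.6627
  Δ           0.4646     0.4646    -0.4646
  eq           2.345     0.5702     0.1981
  solve Keq expr → x = -0.1549; check Q = 0.003251
Then add 0.07409 M of D.
Step 2:
                   A          L          D
  init         2.345     0.5702     0.2722
  Δ          0.05147    0.05147   -0.05147
  eq           2.396     0.6217     0.2207
  solve Keq expr → x = -0.01716; check Q = 0.003251
Then add 0.07542 M of D.
Step 3:
                   A          L          D
  init         2.396     0.6217     0.2961
  Δ          0.05184    0.05184   -0.05184
  eq           2.448     0.6736     0.2443
  solve Keq expr → x = -0.01728; check Q = 0.003251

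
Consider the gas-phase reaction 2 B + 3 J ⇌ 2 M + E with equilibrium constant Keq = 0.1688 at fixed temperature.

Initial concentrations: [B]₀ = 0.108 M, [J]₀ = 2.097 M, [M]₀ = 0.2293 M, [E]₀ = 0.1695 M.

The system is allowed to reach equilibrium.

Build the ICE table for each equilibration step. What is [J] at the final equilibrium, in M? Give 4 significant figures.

Q₀ = 0.08286 vs Keq = 0.1688 ⇒ Q<K, forward
Step 1:
                  B         J         M         E
  I           0.108     2.097    0.2293    0.1695
  C        -0.02095  -0.03143   0.02095   0.01048
  E         0.08705     2.066    0.2503      0.18
  solve Keq expr → x = 0.01048; check Q = 0.1688

[J]_eq = 2.066 M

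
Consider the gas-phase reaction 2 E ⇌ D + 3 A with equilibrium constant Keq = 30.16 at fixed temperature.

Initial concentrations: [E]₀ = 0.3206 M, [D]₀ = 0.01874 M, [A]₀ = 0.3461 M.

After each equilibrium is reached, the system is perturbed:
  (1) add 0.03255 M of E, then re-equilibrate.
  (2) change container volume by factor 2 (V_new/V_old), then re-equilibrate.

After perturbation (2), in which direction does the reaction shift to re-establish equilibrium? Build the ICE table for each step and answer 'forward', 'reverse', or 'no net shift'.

Direction: forward

Q₀ = 0.007559 vs Keq = 30.16 ⇒ Q<K, forward
Step 1:
                  E         D         A
  Initial    0.3206   0.01874    0.3461
  Change    -0.2734    0.1367    0.4101
  Equil     0.04721    0.1554    0.7562
  solve Keq expr → x = 0.1367; check Q = 30.16
Then add 0.03255 M of E.
Step 2:
                  E         D         A
  Initial   0.07976    0.1554    0.7562
  Change   -0.02662   0.01331   0.03993
  Equil     0.05313    0.1687    0.7961
  solve Keq expr → x = 0.01331; check Q = 30.16
Then change container volume by factor 2 (V_new/V_old).
Step 3:
                  E         D         A
  Initial   0.02657   0.08437    0.3981
  Change   -0.01189  0.005945   0.01783
  Equil     0.01468   0.09032    0.4159
  solve Keq expr → x = 0.005945; check Q = 30.16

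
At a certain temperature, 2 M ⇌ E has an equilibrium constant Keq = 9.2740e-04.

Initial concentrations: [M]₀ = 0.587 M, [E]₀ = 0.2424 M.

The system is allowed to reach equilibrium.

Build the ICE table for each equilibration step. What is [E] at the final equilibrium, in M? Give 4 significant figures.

Q₀ = 0.7035 vs Keq = 9.2740e-04 ⇒ Q>K, reverse
Step 1:
                   M          E
  I            0.587     0.2424
  C           0.4827    -0.2413
  E             1.07   0.001061
  solve Keq expr → x = -0.2413; check Q = 9.2740e-04

[E]_eq = 0.001061 M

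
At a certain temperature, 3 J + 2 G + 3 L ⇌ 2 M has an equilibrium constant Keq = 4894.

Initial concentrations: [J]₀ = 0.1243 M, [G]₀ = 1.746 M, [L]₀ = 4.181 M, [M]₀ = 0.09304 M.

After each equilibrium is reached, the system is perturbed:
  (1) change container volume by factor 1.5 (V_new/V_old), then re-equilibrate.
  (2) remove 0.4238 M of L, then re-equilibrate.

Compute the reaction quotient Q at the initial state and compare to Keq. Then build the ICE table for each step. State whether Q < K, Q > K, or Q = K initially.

Q₀ = 0.02023; Q < K (proceeds forward)

Q₀ = 0.02023 vs Keq = 4894 ⇒ Q<K, forward
Step 1:
                    J           G           L           M
  I            0.1243       1.746       4.181     0.09304
  C           -0.1211    -0.08072     -0.1211     0.08072
  E          0.003215       1.665        4.06      0.1738
  solve Keq expr → x = 0.04036; check Q = 4894
Then change container volume by factor 1.5 (V_new/V_old).
Step 2:
                    J           G           L           M
  I          0.002144        1.11       2.707      0.1158
  C          0.002621    0.001748    0.002621   -0.001748
  E          0.004765       1.112       2.709      0.1141
  solve Keq expr → x = -8.7377e-04; check Q = 4894
Then remove 0.4238 M of L.
Step 3:
                    J           G           L           M
  I          0.004765       1.112       2.285      0.1141
  C        8.6058e-04  5.7372e-04  8.6058e-04 -5.7372e-04
  E          0.005626       1.113       2.286      0.1135
  solve Keq expr → x = -2.8686e-04; check Q = 4894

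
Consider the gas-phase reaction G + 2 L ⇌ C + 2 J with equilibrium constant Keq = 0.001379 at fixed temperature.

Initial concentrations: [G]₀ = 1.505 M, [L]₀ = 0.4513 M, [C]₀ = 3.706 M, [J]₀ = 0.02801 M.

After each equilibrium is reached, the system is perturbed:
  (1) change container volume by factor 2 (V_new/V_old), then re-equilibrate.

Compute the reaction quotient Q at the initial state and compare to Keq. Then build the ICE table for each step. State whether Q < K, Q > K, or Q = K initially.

Q₀ = 0.009486; Q > K (proceeds reverse)

Q₀ = 0.009486 vs Keq = 0.001379 ⇒ Q>K, reverse
Step 1:
                  G         L         C         J
  I           1.505    0.4513     3.706   0.02801
  C        0.008443   0.01689 -0.008443  -0.01689
  E           1.513    0.4682     3.698   0.01112
  solve Keq expr → x = -0.008443; check Q = 0.001379
Then change container volume by factor 2 (V_new/V_old).
Step 2:
                  G         L         C         J
  I          0.7567    0.2341     1.849  0.005562
  C               0         0         0         0
  E          0.7567    0.2341     1.849  0.005562
  solve Keq expr → x = 0; check Q = 0.001379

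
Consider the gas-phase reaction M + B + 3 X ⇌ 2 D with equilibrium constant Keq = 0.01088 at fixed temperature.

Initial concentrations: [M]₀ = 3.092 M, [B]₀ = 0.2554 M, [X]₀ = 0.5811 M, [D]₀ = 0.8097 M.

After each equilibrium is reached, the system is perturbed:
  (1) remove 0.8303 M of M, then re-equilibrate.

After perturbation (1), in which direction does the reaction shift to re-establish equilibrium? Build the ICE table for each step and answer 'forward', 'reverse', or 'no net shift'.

Q₀ = 4.231 vs Keq = 0.01088 ⇒ Q>K, reverse
Step 1:
                    M           B           X           D
  init          3.092      0.2554      0.5811      0.8097
  Δ            0.2841      0.2841      0.8522     -0.5681
  eq            3.376      0.5395       1.433      0.2416
  solve Keq expr → x = -0.2841; check Q = 0.01088
Then remove 0.8303 M of M.
Step 2:
                    M           B           X           D
  init          2.546      0.5395       1.433      0.2416
  Δ           0.01094     0.01094     0.03283    -0.02189
  eq            2.557      0.5504       1.466      0.2197
  solve Keq expr → x = -0.01094; check Q = 0.01088

Direction: reverse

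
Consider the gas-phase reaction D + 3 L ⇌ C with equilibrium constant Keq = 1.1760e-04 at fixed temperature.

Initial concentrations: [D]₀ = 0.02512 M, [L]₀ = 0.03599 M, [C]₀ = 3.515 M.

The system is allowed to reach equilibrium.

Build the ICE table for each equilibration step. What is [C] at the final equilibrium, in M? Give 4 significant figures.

Q₀ = 3.0017e+06 vs Keq = 1.1760e-04 ⇒ Q>K, reverse
Step 1:
                  D         L         C
  I         0.02512   0.03599     3.515
  C           3.183     9.549    -3.183
  E           3.208     9.585    0.3322
  solve Keq expr → x = -3.183; check Q = 1.1760e-04

[C]_eq = 0.3322 M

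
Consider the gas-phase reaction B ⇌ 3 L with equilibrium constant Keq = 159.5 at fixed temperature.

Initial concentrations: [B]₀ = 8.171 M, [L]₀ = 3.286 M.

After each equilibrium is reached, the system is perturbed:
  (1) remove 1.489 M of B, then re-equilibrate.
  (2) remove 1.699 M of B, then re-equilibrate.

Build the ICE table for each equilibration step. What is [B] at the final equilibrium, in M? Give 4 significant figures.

[B]_eq = 3.368 M

Q₀ = 4.342 vs Keq = 159.5 ⇒ Q<K, forward
Step 1:
                  B         L
  init        8.171     3.286
  Δ          -2.187      6.56
  eq          5.984     9.846
  solve Keq expr → x = 2.187; check Q = 159.5
Then remove 1.489 M of B.
Step 2:
                  B         L
  init        4.495     9.846
  Δ          0.2452   -0.7357
  eq          4.741      9.11
  solve Keq expr → x = -0.2452; check Q = 159.5
Then remove 1.699 M of B.
Step 3:
                  B         L
  init        3.042      9.11
  Δ          0.3269   -0.9807
  eq          3.368      8.13
  solve Keq expr → x = -0.3269; check Q = 159.5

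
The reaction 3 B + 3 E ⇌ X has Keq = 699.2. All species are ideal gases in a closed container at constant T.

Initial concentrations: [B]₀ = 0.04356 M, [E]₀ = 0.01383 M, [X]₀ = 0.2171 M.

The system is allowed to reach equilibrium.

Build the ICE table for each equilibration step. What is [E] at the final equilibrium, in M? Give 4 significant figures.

[E]_eq = 0.229 M

Q₀ = 9.9296e+08 vs Keq = 699.2 ⇒ Q>K, reverse
Step 1:
                   B          E          X
  Initial    0.04356    0.01383     0.2171
  Change      0.2152     0.2152   -0.07172
  Equil       0.2587      0.229     0.1454
  solve Keq expr → x = -0.07172; check Q = 699.2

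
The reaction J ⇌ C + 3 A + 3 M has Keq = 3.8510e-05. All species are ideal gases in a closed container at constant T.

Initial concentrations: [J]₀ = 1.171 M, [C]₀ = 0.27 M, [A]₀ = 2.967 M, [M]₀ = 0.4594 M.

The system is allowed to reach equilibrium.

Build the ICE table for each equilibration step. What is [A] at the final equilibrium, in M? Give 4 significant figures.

Q₀ = 0.5839 vs Keq = 3.8510e-05 ⇒ Q>K, reverse
Step 1:
                  J         C         A         M
  I           1.171      0.27     2.967    0.4594
  C          0.1435   -0.1435   -0.4304   -0.4304
  E           1.314    0.1265     2.537   0.02905
  solve Keq expr → x = -0.1435; check Q = 3.8510e-05

[A]_eq = 2.537 M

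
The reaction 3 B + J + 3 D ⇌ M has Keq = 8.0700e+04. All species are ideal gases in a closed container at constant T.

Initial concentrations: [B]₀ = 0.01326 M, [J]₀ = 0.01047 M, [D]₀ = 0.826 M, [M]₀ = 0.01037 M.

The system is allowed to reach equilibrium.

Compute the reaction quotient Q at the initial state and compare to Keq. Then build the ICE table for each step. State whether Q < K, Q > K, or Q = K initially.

Q₀ = 7.5381e+05; Q > K (proceeds reverse)

Q₀ = 7.5381e+05 vs Keq = 8.0700e+04 ⇒ Q>K, reverse
Step 1:
                    B           J           D           M
  Initial     0.01326     0.01047       0.826     0.01037
  Change     0.009261    0.003087    0.009261   -0.003087
  Equil       0.02252     0.01356      0.8353    0.007283
  solve Keq expr → x = -0.003087; check Q = 8.0700e+04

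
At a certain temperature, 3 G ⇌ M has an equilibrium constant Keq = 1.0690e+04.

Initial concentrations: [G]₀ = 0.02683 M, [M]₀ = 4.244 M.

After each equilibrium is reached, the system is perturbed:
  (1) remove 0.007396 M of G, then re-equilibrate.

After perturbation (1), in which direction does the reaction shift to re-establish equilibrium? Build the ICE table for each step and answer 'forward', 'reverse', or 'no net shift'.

Direction: reverse

Q₀ = 2.1974e+05 vs Keq = 1.0690e+04 ⇒ Q>K, reverse
Step 1:
                    G           M
  I           0.02683       4.244
  C           0.04658    -0.01553
  E           0.07341       4.228
  solve Keq expr → x = -0.01553; check Q = 1.0690e+04
Then remove 0.007396 M of G.
Step 2:
                    G           M
  I           0.06601       4.228
  C          0.007382   -0.002461
  E           0.07339       4.226
  solve Keq expr → x = -0.002461; check Q = 1.0690e+04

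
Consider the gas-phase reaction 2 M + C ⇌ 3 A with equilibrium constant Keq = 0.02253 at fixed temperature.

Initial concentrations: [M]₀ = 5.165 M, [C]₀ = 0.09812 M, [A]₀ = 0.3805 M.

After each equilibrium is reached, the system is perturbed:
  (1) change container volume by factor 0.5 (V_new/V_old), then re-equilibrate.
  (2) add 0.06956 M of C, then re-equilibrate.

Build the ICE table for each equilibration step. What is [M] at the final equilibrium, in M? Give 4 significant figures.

Q₀ = 0.02105 vs Keq = 0.02253 ⇒ Q<K, forward
Step 1:
                    M           C           A
  init          5.165     0.09812      0.3805
  Δ         -0.003946   -0.001973    0.005919
  eq            5.161     0.09615      0.3864
  solve Keq expr → x = 0.001973; check Q = 0.02253
Then change container volume by factor 0.5 (V_new/V_old).
Step 2:
                    M           C           A
  init          10.32      0.1923      0.7728
  Δ                 0           0           0
  eq            10.32      0.1923      0.7728
  solve Keq expr → x = 0; check Q = 0.02253
Then add 0.06956 M of C.
Step 3:
                    M           C           A
  init          10.32      0.2619      0.7728
  Δ          -0.03964    -0.01982     0.05946
  eq            10.28       0.242      0.8323
  solve Keq expr → x = 0.01982; check Q = 0.02253

[M]_eq = 10.28 M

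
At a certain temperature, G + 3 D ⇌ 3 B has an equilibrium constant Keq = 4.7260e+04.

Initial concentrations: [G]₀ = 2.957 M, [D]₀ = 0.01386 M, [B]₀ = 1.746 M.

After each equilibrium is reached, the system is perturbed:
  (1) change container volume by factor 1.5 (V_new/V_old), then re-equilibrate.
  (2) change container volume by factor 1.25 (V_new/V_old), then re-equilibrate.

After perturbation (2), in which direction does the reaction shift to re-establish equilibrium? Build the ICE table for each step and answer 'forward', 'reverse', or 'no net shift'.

Q₀ = 6.7607e+05 vs Keq = 4.7260e+04 ⇒ Q>K, reverse
Step 1:
                   G          D          B
  I            2.957    0.01386      1.746
  C         0.006463    0.01939   -0.01939
  E            2.963    0.03325      1.727
  solve Keq expr → x = -0.006463; check Q = 4.7260e+04
Then change container volume by factor 1.5 (V_new/V_old).
Step 2:
                   G          D          B
  I            1.976    0.02217      1.151
  C         0.001045   0.003134  -0.003134
  E            1.977     0.0253      1.148
  solve Keq expr → x = -0.001045; check Q = 4.7260e+04
Then change container volume by factor 1.25 (V_new/V_old).
Step 3:
                   G          D          B
  I            1.581    0.02024     0.9184
  C       5.0811e-04   0.001524  -0.001524
  E            1.582    0.02176     0.9168
  solve Keq expr → x = -5.0811e-04; check Q = 4.7260e+04

Direction: reverse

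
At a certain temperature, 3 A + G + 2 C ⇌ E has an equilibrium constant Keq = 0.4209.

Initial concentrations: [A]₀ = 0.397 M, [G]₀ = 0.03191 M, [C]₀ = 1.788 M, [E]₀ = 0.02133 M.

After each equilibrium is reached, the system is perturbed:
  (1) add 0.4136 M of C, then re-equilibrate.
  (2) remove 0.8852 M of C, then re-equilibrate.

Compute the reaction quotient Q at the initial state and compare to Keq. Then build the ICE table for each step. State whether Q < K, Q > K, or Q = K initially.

Q₀ = 3.342; Q > K (proceeds reverse)

Q₀ = 3.342 vs Keq = 0.4209 ⇒ Q>K, reverse
Step 1:
                   A          G          C          E
  init         0.397    0.03191      1.788    0.02133
  Δ          0.04667    0.01556    0.03111   -0.01556
  eq          0.4437    0.04747      1.819   0.005774
  solve Keq expr → x = -0.01556; check Q = 0.4209
Then add 0.4136 M of C.
Step 2:
                   A          G          C          E
  init        0.4437    0.04747      2.233   0.005774
  Δ        -0.006433  -0.002144  -0.004289   0.002144
  eq          0.4372    0.04532      2.228   0.007918
  solve Keq expr → x = 0.002144; check Q = 0.4209
Then remove 0.8852 M of C.
Step 3:
                   A          G          C          E
  init        0.4372    0.04532      1.343   0.007918
  Δ          0.01326   0.004419   0.008838  -0.004419
  eq          0.4505    0.04974      1.352   0.003499
  solve Keq expr → x = -0.004419; check Q = 0.4209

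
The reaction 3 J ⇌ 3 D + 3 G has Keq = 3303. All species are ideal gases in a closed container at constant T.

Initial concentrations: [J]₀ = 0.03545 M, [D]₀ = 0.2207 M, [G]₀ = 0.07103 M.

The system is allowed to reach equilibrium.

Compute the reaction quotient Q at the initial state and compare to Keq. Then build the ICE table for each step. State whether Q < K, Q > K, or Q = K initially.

Q₀ = 0.08647 vs Keq = 3303 ⇒ Q<K, forward
Step 1:
                    J           D           G
  I           0.03545      0.2207     0.07103
  C          -0.03366     0.03366     0.03366
  E          0.001788      0.2544      0.1047
  solve Keq expr → x = 0.01122; check Q = 3303

Q₀ = 0.08647; Q < K (proceeds forward)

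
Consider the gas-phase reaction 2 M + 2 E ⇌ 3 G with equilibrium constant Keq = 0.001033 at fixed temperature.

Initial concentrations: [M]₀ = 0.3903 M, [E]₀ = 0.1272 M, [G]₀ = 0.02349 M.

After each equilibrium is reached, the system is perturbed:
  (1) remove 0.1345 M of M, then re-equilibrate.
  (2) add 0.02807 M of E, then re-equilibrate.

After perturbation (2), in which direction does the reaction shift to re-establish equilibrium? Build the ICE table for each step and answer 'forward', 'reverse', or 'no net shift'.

Q₀ = 0.005259 vs Keq = 0.001033 ⇒ Q>K, reverse
Step 1:
                    M           E           G
  init         0.3903      0.1272     0.02349
  Δ          0.006166    0.006166   -0.009249
  eq           0.3965      0.1334     0.01424
  solve Keq expr → x = -0.003083; check Q = 0.001033
Then remove 0.1345 M of M.
Step 2:
                    M           E           G
  init          0.262      0.1334     0.01424
  Δ          0.002173    0.002173    -0.00326
  eq           0.2641      0.1355     0.01098
  solve Keq expr → x = -0.001087; check Q = 0.001033
Then add 0.02807 M of E.
Step 3:
                    M           E           G
  init         0.2641      0.1636     0.01098
  Δ       -9.2791e-04 -9.2791e-04    0.001392
  eq           0.2632      0.1627     0.01237
  solve Keq expr → x = 4.6396e-04; check Q = 0.001033

Direction: forward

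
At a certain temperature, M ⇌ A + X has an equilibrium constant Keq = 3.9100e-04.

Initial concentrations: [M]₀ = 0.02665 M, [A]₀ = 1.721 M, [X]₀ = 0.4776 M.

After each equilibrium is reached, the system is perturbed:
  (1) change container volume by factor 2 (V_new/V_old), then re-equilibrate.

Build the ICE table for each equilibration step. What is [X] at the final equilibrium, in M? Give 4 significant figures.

[X]_eq = 1.5843e-04 M

Q₀ = 30.84 vs Keq = 3.9100e-04 ⇒ Q>K, reverse
Step 1:
                   M          A          X
  init       0.02665      1.721     0.4776
  Δ           0.4774    -0.4774    -0.4774
  eq          0.5041      1.244 1.5850e-04
  solve Keq expr → x = -0.4774; check Q = 3.9100e-04
Then change container volume by factor 2 (V_new/V_old).
Step 2:
                   M          A          X
  init         0.252     0.6218 7.9248e-05
  Δ       -7.9178e-05 7.9178e-05 7.9178e-05
  eq           0.252     0.6219 1.5843e-04
  solve Keq expr → x = 7.9178e-05; check Q = 3.9100e-04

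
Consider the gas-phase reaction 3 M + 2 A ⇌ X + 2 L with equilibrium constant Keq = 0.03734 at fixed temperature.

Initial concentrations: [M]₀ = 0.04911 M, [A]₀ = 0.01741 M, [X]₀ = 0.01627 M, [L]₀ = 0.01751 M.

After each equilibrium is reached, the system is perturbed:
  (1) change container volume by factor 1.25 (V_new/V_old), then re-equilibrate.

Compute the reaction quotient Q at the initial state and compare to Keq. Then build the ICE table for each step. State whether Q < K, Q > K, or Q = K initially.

Q₀ = 138.9; Q > K (proceeds reverse)

Q₀ = 138.9 vs Keq = 0.03734 ⇒ Q>K, reverse
Step 1:
                    M           A           X           L
  Initial     0.04911     0.01741     0.01627     0.01751
  Change      0.02414     0.01609   -0.008047    -0.01609
  Equil       0.07325      0.0335    0.008223    0.001415
  solve Keq expr → x = -0.008047; check Q = 0.03734
Then change container volume by factor 1.25 (V_new/V_old).
Step 2:
                    M           A           X           L
  Initial      0.0586      0.0268    0.006578    0.001132
  Change   3.0764e-04  2.0509e-04 -1.0255e-04 -2.0509e-04
  Equil       0.05891     0.02701    0.006476  9.2730e-04
  solve Keq expr → x = -1.0255e-04; check Q = 0.03734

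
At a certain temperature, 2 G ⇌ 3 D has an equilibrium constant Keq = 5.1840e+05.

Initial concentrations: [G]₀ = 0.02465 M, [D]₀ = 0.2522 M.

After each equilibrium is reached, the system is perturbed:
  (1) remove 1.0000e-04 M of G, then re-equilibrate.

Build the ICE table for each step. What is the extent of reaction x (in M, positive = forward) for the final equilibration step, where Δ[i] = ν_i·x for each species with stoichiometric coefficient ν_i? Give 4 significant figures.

x = -4.9916e-05 M

Q₀ = 26.4 vs Keq = 5.1840e+05 ⇒ Q<K, forward
Step 1:
                   G          D
  I          0.02465     0.2522
  C         -0.02443    0.03665
  E       2.1562e-04     0.2889
  solve Keq expr → x = 0.01222; check Q = 5.1840e+05
Then remove 1.0000e-04 M of G.
Step 2:
                   G          D
  I       1.1562e-04     0.2889
  C       9.9832e-05 -1.4975e-04
  E       2.1545e-04     0.2887
  solve Keq expr → x = -4.9916e-05; check Q = 5.1840e+05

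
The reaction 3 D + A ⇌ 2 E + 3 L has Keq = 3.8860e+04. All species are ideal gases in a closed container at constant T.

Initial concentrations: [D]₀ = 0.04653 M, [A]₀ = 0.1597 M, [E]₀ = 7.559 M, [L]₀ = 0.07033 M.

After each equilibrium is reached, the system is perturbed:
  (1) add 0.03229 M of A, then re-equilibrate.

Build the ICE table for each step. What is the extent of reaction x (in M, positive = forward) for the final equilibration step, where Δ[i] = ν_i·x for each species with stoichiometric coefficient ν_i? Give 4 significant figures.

Q₀ = 1236 vs Keq = 3.8860e+04 ⇒ Q<K, forward
Step 1:
                  D         A         E         L
  I         0.04653    0.1597     7.559   0.07033
  C        -0.02594 -0.008648    0.0173   0.02594
  E         0.02059    0.1511     7.576   0.09627
  solve Keq expr → x = 0.008648; check Q = 3.8860e+04
Then add 0.03229 M of A.
Step 2:
                  D         A         E         L
  I         0.02059    0.1833     7.576   0.09627
  C       -0.001061 -3.5365e-04 7.0731e-04  0.001061
  E         0.01953     0.183     7.577   0.09733
  solve Keq expr → x = 3.5365e-04; check Q = 3.8860e+04

x = 3.5365e-04 M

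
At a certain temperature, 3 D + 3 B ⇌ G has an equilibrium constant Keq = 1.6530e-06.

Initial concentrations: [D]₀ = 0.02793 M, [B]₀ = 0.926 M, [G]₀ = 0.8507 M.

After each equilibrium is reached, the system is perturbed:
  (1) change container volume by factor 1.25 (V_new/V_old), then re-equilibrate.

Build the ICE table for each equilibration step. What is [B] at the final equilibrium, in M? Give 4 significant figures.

Q₀ = 4.9173e+04 vs Keq = 1.6530e-06 ⇒ Q>K, reverse
Step 1:
                  D         B         G
  Initial   0.02793     0.926    0.8507
  Change      2.549     2.549   -0.8495
  Equil       2.576     3.475  0.001186
  solve Keq expr → x = -0.8495; check Q = 1.6530e-06
Then change container volume by factor 1.25 (V_new/V_old).
Step 2:
                  D         B         G
  Initial     2.061      2.78 9.4871e-04
  Change   0.001909  0.001909 -6.3633e-04
  Equil       2.063     2.782 3.1238e-04
  solve Keq expr → x = -6.3633e-04; check Q = 1.6530e-06

[B]_eq = 2.782 M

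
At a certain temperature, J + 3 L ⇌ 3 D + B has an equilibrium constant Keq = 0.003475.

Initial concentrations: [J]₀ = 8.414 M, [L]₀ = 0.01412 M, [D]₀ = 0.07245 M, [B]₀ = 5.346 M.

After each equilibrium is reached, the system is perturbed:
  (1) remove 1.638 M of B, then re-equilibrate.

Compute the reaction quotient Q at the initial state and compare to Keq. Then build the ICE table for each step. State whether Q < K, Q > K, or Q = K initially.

Q₀ = 85.83; Q > K (proceeds reverse)

Q₀ = 85.83 vs Keq = 0.003475 ⇒ Q>K, reverse
Step 1:
                    J           L           D           B
  I             8.414     0.01412     0.07245       5.346
  C           0.01982     0.05946    -0.05946    -0.01982
  E             8.434     0.07358     0.01299       5.326
  solve Keq expr → x = -0.01982; check Q = 0.003475
Then remove 1.638 M of B.
Step 2:
                    J           L           D           B
  I             8.434     0.07358     0.01299       3.688
  C       -4.7017e-04   -0.001411    0.001411  4.7017e-04
  E             8.433     0.07217      0.0144       3.689
  solve Keq expr → x = 4.7017e-04; check Q = 0.003475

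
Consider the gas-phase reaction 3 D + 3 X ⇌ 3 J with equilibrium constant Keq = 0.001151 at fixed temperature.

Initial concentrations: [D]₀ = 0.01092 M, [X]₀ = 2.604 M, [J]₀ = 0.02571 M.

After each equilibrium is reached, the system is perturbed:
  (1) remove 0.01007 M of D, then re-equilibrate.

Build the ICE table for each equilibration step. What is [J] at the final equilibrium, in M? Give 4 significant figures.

[J]_eq = 0.005728 M

Q₀ = 0.7391 vs Keq = 0.001151 ⇒ Q>K, reverse
Step 1:
                    D           X           J
  Initial     0.01092       2.604     0.02571
  Change      0.01781     0.01781    -0.01781
  Equil       0.02873       2.622    0.007895
  solve Keq expr → x = -0.005938; check Q = 0.001151
Then remove 0.01007 M of D.
Step 2:
                    D           X           J
  Initial     0.01866       2.622    0.007895
  Change     0.002167    0.002167   -0.002167
  Equil       0.02083       2.624    0.005728
  solve Keq expr → x = -7.2226e-04; check Q = 0.001151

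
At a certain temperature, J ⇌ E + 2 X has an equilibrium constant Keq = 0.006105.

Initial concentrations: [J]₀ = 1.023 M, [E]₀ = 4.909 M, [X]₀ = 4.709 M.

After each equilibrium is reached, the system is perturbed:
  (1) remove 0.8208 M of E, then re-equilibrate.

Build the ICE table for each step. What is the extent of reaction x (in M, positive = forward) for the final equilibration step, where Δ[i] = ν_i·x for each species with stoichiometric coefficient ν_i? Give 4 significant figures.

Q₀ = 106.4 vs Keq = 0.006105 ⇒ Q>K, reverse
Step 1:
                  J         E         X
  init        1.023     4.909     4.709
  Δ            2.31     -2.31    -4.621
  eq          3.333     2.599   0.08849
  solve Keq expr → x = -2.31; check Q = 0.006105
Then remove 0.8208 M of E.
Step 2:
                  J         E         X
  init        3.333     1.778   0.08849
  Δ       -0.009039  0.009039   0.01808
  eq          3.324     1.787    0.1066
  solve Keq expr → x = 0.009039; check Q = 0.006105

x = 0.009039 M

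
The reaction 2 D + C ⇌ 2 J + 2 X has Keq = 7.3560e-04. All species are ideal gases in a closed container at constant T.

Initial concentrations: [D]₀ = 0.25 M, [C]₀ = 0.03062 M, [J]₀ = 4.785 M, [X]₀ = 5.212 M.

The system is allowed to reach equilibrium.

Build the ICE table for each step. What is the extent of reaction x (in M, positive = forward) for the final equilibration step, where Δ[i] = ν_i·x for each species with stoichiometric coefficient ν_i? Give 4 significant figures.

Q₀ = 3.2500e+05 vs Keq = 7.3560e-04 ⇒ Q>K, reverse
Step 1:
                    D           C           J           X
  Initial        0.25     0.03062       4.785       5.212
  Change        4.508       2.254      -4.508      -4.508
  Equil         4.758       2.285       0.277       0.704
  solve Keq expr → x = -2.254; check Q = 7.3560e-04

x = -2.254 M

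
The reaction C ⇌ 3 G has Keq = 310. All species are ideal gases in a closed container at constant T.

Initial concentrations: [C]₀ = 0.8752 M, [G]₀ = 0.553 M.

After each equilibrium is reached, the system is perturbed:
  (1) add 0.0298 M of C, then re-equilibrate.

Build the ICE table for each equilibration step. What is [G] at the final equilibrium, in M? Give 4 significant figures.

[G]_eq = 3.005 M

Q₀ = 0.1932 vs Keq = 310 ⇒ Q<K, forward
Step 1:
                   C          G
  Initial     0.8752      0.553
  Change     -0.7937      2.381
  Equil      0.08149      2.934
  solve Keq expr → x = 0.7937; check Q = 310
Then add 0.0298 M of C.
Step 2:
                   C          G
  Initial     0.1113      2.934
  Change    -0.02373    0.07118
  Equil      0.08756      3.005
  solve Keq expr → x = 0.02373; check Q = 310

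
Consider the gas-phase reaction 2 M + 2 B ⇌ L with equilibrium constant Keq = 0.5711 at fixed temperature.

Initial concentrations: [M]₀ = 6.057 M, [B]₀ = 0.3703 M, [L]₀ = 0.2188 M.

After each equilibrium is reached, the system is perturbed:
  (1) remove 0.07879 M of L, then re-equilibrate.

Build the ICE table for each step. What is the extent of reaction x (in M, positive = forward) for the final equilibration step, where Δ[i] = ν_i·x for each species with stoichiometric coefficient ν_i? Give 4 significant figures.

x = 0.007264 M

Q₀ = 0.04349 vs Keq = 0.5711 ⇒ Q<K, forward
Step 1:
                    M           B           L
  init          6.057      0.3703      0.2188
  Δ           -0.2381     -0.2381      0.1191
  eq            5.819      0.1322      0.3379
  solve Keq expr → x = 0.1191; check Q = 0.5711
Then remove 0.07879 M of L.
Step 2:
                    M           B           L
  init          5.819      0.1322      0.2591
  Δ          -0.01453    -0.01453    0.007264
  eq            5.804      0.1177      0.2663
  solve Keq expr → x = 0.007264; check Q = 0.5711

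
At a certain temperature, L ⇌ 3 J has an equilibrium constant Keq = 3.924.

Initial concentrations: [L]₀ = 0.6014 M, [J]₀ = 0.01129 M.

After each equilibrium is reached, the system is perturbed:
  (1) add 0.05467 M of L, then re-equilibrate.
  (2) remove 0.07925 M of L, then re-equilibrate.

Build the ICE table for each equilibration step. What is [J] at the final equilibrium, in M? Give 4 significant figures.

[J]_eq = 0.9931 M

Q₀ = 2.3929e-06 vs Keq = 3.924 ⇒ Q<K, forward
Step 1:
                    L           J
  init         0.6014     0.01129
  Δ           -0.3347       1.004
  eq           0.2667       1.015
  solve Keq expr → x = 0.3347; check Q = 3.924
Then add 0.05467 M of L.
Step 2:
                    L           J
  init         0.3214       1.015
  Δ          -0.01573     0.04718
  eq           0.3057       1.062
  solve Keq expr → x = 0.01573; check Q = 3.924
Then remove 0.07925 M of L.
Step 3:
                    L           J
  init         0.2264       1.062
  Δ           0.02315    -0.06944
  eq           0.2496      0.9931
  solve Keq expr → x = -0.02315; check Q = 3.924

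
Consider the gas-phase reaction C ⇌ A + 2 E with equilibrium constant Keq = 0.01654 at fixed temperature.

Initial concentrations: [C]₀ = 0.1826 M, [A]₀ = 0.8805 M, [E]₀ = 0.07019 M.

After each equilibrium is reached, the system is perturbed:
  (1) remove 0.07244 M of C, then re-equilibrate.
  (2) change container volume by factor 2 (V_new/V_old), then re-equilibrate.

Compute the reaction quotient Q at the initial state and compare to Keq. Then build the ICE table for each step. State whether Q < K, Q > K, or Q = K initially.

Q₀ = 0.02376; Q > K (proceeds reverse)

Q₀ = 0.02376 vs Keq = 0.01654 ⇒ Q>K, reverse
Step 1:
                  C         A         E
  Initial    0.1826    0.8805   0.07019
  Change     0.0053   -0.0053   -0.0106
  Equil      0.1879    0.8752   0.05959
  solve Keq expr → x = -0.0053; check Q = 0.01654
Then remove 0.07244 M of C.
Step 2:
                  C         A         E
  Initial    0.1155    0.8752   0.05959
  Change   0.005782 -0.005782  -0.01156
  Equil      0.1212    0.8694   0.04803
  solve Keq expr → x = -0.005782; check Q = 0.01654
Then change container volume by factor 2 (V_new/V_old).
Step 3:
                  C         A         E
  Initial   0.06062    0.4347   0.02401
  Change  -0.009749  0.009749    0.0195
  Equil     0.05087    0.4445   0.04351
  solve Keq expr → x = 0.009749; check Q = 0.01654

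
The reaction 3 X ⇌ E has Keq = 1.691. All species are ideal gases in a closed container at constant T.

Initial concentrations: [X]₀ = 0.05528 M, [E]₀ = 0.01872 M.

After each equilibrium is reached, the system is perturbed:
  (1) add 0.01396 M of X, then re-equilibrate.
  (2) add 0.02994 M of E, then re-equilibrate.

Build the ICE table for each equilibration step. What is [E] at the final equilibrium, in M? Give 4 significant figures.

[E]_eq = 0.01049 M

Q₀ = 110.8 vs Keq = 1.691 ⇒ Q>K, reverse
Step 1:
                  X         E
  Initial   0.05528   0.01872
  Change    0.05021  -0.01674
  Equil      0.1055  0.001985
  solve Keq expr → x = -0.01674; check Q = 1.691
Then add 0.01396 M of X.
Step 2:
                  X         E
  Initial    0.1194  0.001985
  Change  -0.002218 7.3933e-04
  Equil      0.1172  0.002724
  solve Keq expr → x = 7.3933e-04; check Q = 1.691
Then add 0.02994 M of E.
Step 3:
                  X         E
  Initial    0.1172   0.03266
  Change    0.06652  -0.02217
  Equil      0.1837   0.01049
  solve Keq expr → x = -0.02217; check Q = 1.691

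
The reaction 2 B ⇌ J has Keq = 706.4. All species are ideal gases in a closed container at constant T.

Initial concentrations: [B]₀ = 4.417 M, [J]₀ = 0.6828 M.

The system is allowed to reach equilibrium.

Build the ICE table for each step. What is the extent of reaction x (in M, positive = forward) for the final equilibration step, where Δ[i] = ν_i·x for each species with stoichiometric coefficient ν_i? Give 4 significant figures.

Q₀ = 0.035 vs Keq = 706.4 ⇒ Q<K, forward
Step 1:
                  B         J
  init        4.417    0.6828
  Δ          -4.353     2.177
  eq        0.06362     2.859
  solve Keq expr → x = 2.177; check Q = 706.4

x = 2.177 M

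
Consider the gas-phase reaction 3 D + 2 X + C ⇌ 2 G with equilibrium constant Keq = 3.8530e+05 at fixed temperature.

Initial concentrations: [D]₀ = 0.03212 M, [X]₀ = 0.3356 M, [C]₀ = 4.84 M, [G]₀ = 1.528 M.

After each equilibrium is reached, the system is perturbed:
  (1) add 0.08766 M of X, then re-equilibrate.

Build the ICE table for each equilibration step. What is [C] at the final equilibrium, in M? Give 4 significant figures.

Q₀ = 1.2925e+05 vs Keq = 3.8530e+05 ⇒ Q<K, forward
Step 1:
                   D          X          C          G
  I          0.03212     0.3356       4.84      1.528
  C        -0.009451  -0.006301   -0.00315   0.006301
  E          0.02267     0.3293      4.837      1.534
  solve Keq expr → x = 0.00315; check Q = 3.8530e+05
Then add 0.08766 M of X.
Step 2:
                   D          X          C          G
  I          0.02267      0.417      4.837      1.534
  C        -0.003214  -0.002143  -0.001071   0.002143
  E          0.01945     0.4148      4.836      1.536
  solve Keq expr → x = 0.001071; check Q = 3.8530e+05

[C]_eq = 4.836 M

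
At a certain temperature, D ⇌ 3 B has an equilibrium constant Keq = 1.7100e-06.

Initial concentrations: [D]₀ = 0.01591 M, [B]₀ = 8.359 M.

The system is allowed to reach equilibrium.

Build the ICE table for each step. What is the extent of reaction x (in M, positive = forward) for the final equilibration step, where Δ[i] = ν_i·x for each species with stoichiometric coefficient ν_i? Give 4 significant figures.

x = -2.781 M

Q₀ = 3.6711e+04 vs Keq = 1.7100e-06 ⇒ Q>K, reverse
Step 1:
                    D           B
  init        0.01591       8.359
  Δ             2.781      -8.342
  eq            2.797     0.01685
  solve Keq expr → x = -2.781; check Q = 1.7100e-06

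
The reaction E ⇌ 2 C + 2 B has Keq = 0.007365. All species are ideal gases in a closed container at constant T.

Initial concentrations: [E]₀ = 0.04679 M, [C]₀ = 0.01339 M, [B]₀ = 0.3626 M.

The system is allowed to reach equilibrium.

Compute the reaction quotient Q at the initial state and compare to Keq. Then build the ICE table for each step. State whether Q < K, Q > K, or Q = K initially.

Q₀ = 5.0381e-04 vs Keq = 0.007365 ⇒ Q<K, forward
Step 1:
                   E          C          B
  Initial    0.04679    0.01339     0.3626
  Change    -0.01343    0.02686    0.02686
  Equil      0.03336    0.04025     0.3895
  solve Keq expr → x = 0.01343; check Q = 0.007365

Q₀ = 5.0381e-04; Q < K (proceeds forward)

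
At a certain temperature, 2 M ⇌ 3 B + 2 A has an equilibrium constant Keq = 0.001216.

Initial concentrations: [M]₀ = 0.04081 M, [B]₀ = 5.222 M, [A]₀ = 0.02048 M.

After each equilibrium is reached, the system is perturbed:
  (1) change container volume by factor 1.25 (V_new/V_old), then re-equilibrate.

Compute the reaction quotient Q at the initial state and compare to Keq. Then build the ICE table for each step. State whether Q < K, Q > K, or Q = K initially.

Q₀ = 35.86 vs Keq = 0.001216 ⇒ Q>K, reverse
Step 1:
                  M         B         A
  Initial   0.04081     5.222   0.02048
  Change     0.0203  -0.03045   -0.0203
  Equil     0.06111     5.192 1.8015e-04
  solve Keq expr → x = -0.01015; check Q = 0.001216
Then change container volume by factor 1.25 (V_new/V_old).
Step 2:
                  M         B         A
  Initial   0.04889     4.153 1.4412e-04
  Change  -5.7052e-05 8.5578e-05 5.7052e-05
  Equil     0.04883     4.153 2.0117e-04
  solve Keq expr → x = 2.8526e-05; check Q = 0.001216

Q₀ = 35.86; Q > K (proceeds reverse)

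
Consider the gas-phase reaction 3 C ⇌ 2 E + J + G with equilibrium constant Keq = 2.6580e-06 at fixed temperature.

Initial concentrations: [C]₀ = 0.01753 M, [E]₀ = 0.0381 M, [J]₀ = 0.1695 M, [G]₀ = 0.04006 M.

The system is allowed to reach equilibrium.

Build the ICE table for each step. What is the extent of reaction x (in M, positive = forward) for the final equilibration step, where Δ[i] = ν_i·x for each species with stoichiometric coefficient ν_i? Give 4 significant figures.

Q₀ = 1.83 vs Keq = 2.6580e-06 ⇒ Q>K, reverse
Step 1:
                    C           E           J           G
  I           0.01753      0.0381      0.1695     0.04006
  C           0.05628    -0.03752    -0.01876    -0.01876
  E           0.07381  5.7704e-04      0.1507      0.0213
  solve Keq expr → x = -0.01876; check Q = 2.6580e-06

x = -0.01876 M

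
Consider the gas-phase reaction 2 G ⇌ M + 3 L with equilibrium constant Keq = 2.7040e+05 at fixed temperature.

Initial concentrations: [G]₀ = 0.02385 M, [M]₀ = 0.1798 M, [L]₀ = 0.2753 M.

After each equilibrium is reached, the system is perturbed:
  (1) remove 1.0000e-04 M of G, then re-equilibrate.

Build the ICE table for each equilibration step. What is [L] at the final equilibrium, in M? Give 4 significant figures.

Q₀ = 6.595 vs Keq = 2.7040e+05 ⇒ Q<K, forward
Step 1:
                   G          M          L
  I          0.02385     0.1798     0.2753
  C          -0.0237    0.01185    0.03556
  E       1.4591e-04     0.1917     0.3109
  solve Keq expr → x = 0.01185; check Q = 2.7040e+05
Then remove 1.0000e-04 M of G.
Step 2:
                   G          M          L
  I       4.5913e-05     0.1917     0.3109
  C       9.9876e-05 -4.9938e-05 -1.4981e-04
  E       1.4579e-04     0.1916     0.3107
  solve Keq expr → x = -4.9938e-05; check Q = 2.7040e+05

[L]_eq = 0.3107 M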